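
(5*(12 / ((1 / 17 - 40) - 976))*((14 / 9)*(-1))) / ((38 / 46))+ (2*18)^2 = 1275952792 / 984447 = 1296.11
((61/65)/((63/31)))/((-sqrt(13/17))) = -1891*sqrt(221)/53235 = -0.53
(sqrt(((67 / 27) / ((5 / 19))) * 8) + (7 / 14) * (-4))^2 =10724 / 135 -8 * sqrt(38190) / 45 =44.70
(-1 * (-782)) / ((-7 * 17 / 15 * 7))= -690 / 49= -14.08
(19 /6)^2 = 361 /36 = 10.03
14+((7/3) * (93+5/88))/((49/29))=263353/1848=142.51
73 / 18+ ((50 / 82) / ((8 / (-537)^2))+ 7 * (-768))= 49025045 / 2952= 16607.40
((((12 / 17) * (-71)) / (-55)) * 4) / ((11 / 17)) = 5.63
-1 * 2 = -2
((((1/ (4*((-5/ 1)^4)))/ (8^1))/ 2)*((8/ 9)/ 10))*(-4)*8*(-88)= 176/ 28125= 0.01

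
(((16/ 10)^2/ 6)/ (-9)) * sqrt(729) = -32/ 25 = -1.28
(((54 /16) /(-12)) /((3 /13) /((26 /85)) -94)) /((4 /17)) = 25857 /2017088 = 0.01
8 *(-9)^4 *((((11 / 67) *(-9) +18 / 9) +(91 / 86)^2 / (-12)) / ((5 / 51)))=284585874741 / 1238830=229721.49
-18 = -18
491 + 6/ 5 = 2461/ 5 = 492.20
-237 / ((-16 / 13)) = 3081 / 16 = 192.56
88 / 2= 44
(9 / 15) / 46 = 3 / 230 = 0.01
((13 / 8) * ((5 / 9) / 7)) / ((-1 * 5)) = -13 / 504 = -0.03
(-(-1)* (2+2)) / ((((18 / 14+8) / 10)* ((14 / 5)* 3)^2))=50 / 819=0.06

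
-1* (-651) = 651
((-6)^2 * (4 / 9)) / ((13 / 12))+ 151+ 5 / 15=6478 / 39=166.10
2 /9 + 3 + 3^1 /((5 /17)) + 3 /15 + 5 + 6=1108 /45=24.62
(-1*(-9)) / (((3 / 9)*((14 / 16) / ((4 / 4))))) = 216 / 7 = 30.86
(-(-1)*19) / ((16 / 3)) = 57 / 16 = 3.56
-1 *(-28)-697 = -669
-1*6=-6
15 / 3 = 5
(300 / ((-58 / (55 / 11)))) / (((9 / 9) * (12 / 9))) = -1125 / 58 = -19.40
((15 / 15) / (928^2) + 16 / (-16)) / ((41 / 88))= -9473013 / 4413568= -2.15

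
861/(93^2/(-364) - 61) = -313404/30853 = -10.16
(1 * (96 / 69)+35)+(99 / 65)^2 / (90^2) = 353635283 / 9717500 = 36.39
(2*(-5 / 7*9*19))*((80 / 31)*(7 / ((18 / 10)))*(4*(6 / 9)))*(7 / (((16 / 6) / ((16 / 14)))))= -608000 / 31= -19612.90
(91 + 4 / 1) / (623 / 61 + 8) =5795 / 1111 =5.22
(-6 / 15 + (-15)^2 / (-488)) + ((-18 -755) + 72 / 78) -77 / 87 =-2135473031 / 2759640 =-773.82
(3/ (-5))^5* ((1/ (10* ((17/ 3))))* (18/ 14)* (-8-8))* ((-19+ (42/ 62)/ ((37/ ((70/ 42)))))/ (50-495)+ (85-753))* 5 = -94.28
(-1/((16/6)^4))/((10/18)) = -729/20480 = -0.04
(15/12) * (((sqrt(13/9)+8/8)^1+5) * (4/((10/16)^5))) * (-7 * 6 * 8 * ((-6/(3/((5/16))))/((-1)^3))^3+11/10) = -79558656/3125 - 13259776 * sqrt(13)/9375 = -30558.38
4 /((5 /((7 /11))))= 28 /55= 0.51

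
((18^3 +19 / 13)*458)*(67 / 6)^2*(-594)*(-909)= 2338474303232595 / 13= 179882638710199.62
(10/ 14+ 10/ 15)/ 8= 29/ 168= 0.17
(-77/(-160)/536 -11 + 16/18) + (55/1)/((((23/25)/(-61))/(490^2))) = -15543613187479741/17752320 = -875582075.33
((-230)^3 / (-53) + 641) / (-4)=-57551.76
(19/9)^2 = 361/81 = 4.46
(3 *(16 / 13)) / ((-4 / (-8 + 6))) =24 / 13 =1.85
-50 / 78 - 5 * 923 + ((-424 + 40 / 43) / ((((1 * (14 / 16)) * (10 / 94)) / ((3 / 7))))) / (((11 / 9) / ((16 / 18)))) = -6032.26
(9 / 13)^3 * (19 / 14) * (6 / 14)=41553 / 215306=0.19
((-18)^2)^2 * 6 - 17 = 629839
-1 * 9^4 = -6561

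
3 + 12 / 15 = 19 / 5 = 3.80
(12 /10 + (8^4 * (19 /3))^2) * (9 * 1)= 6056574986.80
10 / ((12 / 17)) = 14.17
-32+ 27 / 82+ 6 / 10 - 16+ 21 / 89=-46.83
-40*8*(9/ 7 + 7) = -18560/ 7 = -2651.43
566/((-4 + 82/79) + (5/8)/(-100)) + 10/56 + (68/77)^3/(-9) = -117518355269207/616631818572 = -190.58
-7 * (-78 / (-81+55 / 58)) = -31668 / 4643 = -6.82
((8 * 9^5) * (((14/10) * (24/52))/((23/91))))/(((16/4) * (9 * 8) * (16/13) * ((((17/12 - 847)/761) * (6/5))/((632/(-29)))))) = 753776290449/13536098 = 55686.38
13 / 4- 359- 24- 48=-1711 / 4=-427.75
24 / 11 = 2.18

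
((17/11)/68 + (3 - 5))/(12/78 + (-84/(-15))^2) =-9425/150216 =-0.06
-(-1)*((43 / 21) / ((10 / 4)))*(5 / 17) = 86 / 357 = 0.24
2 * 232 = 464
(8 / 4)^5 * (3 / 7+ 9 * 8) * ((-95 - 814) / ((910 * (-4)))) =141804 / 245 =578.79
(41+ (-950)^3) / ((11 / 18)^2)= -277789486716 / 121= -2295780881.95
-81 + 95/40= -629/8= -78.62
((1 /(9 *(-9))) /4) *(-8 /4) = 1 /162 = 0.01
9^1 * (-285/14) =-2565/14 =-183.21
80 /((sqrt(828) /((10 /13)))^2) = 2000 /34983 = 0.06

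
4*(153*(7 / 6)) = 714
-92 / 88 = -23 / 22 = -1.05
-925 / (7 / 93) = -86025 / 7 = -12289.29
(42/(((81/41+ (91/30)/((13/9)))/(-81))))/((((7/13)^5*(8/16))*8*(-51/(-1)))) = -2055106755/22735069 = -90.39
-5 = -5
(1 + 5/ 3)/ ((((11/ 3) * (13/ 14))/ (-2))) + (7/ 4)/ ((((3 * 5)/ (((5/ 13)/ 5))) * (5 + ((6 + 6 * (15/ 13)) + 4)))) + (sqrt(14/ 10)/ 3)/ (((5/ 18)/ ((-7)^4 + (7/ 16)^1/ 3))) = -3829399/ 2445300 + 23051 * sqrt(35)/ 40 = 3407.72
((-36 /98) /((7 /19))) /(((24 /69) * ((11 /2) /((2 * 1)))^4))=-251712 /5021863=-0.05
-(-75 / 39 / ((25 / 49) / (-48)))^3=-13011038208 / 2197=-5922183.98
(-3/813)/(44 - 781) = 1/199727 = 0.00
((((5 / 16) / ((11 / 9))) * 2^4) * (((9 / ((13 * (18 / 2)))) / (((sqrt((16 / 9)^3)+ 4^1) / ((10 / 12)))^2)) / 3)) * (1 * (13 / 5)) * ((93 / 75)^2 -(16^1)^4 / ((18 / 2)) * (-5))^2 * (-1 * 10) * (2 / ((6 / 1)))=-41946582705205201 / 2033900000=-20623719.31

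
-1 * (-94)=94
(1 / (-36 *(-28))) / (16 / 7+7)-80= -748799 / 9360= -80.00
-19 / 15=-1.27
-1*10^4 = -10000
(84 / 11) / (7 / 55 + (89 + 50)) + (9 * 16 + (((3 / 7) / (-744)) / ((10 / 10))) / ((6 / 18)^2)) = 478384455 / 3320968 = 144.05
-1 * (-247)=247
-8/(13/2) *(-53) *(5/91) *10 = 35.84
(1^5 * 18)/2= 9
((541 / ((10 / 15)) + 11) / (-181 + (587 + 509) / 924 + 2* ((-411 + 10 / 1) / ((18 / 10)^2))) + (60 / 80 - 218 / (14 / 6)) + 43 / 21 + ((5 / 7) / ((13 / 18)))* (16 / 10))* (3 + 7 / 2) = -264783088399 / 447778632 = -591.33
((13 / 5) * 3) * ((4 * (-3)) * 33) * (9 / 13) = -10692 / 5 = -2138.40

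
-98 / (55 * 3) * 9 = -294 / 55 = -5.35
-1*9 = -9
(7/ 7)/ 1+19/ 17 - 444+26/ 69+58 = -449852/ 1173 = -383.51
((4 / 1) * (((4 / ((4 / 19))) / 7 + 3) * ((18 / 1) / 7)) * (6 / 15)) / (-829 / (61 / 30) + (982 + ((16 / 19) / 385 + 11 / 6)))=440605440 / 10797280907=0.04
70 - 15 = 55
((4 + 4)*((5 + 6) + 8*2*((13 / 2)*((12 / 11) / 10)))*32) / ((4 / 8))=629248 / 55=11440.87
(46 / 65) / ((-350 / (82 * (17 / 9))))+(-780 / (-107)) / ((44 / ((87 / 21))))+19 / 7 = 372026276 / 120495375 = 3.09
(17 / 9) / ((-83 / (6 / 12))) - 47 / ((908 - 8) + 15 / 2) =-57097 / 903870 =-0.06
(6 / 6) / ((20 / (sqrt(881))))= sqrt(881) / 20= 1.48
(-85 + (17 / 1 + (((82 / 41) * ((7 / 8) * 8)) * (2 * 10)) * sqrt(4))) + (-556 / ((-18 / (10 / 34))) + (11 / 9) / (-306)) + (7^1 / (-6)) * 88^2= -23501495 / 2754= -8533.59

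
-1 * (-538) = 538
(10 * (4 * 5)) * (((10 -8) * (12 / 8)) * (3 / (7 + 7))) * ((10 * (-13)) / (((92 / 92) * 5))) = -23400 / 7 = -3342.86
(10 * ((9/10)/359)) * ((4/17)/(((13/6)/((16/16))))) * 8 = 1728/79339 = 0.02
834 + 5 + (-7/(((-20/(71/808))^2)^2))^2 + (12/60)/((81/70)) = 316131148789332389093258101506314425409/376717565091079156670241177600000000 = 839.17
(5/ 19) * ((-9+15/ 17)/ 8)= -345/ 1292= -0.27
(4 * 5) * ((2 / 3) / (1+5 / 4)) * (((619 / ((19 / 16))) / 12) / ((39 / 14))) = 5546240 / 60021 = 92.40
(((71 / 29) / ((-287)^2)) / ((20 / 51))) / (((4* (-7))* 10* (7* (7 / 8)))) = -0.00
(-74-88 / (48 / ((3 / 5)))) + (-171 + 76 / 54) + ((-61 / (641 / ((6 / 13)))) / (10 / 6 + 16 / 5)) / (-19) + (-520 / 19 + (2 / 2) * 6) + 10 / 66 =-9127826308057 / 34326876870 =-265.91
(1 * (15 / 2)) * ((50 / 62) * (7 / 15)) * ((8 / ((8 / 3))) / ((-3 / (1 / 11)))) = -175 / 682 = -0.26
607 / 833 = 0.73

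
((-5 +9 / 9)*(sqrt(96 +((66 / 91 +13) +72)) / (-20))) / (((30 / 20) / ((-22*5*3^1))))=-44*sqrt(1504867) / 91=-593.14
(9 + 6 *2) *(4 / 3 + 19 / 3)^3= 85169 / 9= 9463.22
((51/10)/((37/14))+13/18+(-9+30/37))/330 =-0.02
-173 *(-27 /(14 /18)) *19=798741 /7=114105.86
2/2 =1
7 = 7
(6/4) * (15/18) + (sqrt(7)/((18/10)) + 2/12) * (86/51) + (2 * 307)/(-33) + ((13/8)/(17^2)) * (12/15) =-9768091/572220 + 430 * sqrt(7)/459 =-14.59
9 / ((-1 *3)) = -3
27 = 27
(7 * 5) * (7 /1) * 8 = 1960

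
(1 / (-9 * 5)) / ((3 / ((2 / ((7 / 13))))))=-26 / 945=-0.03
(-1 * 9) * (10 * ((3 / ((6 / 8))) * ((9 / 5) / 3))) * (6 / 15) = -432 / 5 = -86.40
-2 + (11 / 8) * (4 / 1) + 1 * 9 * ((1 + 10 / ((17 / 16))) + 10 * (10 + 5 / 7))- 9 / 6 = 126139 / 119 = 1059.99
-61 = -61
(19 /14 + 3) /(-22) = -61 /308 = -0.20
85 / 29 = 2.93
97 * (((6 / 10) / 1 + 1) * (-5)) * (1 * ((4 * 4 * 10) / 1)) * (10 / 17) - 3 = -1241651 / 17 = -73038.29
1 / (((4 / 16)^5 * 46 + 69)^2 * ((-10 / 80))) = -2097152 / 1249693201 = -0.00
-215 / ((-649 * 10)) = 43 / 1298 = 0.03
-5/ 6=-0.83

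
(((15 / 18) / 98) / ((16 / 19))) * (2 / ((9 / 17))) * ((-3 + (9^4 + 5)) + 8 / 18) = 95399665 / 381024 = 250.38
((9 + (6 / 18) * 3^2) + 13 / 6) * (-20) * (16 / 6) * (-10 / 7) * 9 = 68000 / 7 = 9714.29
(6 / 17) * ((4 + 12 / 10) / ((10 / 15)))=234 / 85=2.75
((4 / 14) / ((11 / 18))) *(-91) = -468 / 11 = -42.55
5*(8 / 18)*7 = 140 / 9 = 15.56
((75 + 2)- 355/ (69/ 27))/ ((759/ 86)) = -122464/ 17457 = -7.02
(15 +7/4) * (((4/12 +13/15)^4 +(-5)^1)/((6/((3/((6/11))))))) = -1347973/30000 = -44.93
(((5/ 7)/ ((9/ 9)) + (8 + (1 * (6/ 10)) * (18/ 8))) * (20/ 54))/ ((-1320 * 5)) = -1409/ 2494800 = -0.00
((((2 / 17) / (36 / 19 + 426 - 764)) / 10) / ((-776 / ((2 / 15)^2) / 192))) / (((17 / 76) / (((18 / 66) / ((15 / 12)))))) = 92416 / 615376911875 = 0.00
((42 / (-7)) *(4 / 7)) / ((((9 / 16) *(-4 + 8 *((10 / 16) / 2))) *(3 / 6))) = 512 / 63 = 8.13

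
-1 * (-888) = 888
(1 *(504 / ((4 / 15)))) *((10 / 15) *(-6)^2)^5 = 15049359360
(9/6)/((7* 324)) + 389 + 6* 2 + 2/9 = 606649/1512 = 401.22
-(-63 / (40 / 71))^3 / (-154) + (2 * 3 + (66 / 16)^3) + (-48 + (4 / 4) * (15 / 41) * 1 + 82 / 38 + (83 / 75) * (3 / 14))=-69478640148573 / 7677824000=-9049.26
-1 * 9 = -9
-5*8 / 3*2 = -80 / 3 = -26.67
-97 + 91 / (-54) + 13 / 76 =-202151 / 2052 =-98.51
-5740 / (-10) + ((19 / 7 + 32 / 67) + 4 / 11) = 2979609 / 5159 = 577.56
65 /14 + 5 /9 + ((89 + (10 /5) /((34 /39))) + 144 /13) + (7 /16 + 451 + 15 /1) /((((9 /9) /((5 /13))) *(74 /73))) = 4690663013 /16484832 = 284.54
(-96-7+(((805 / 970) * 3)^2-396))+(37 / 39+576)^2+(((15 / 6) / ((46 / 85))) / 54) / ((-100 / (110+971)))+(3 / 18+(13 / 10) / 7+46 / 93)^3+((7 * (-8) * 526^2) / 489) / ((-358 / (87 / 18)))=17039738577400650925435253117 / 51200448533659784268000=332804.48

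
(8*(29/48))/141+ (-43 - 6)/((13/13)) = -41425/846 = -48.97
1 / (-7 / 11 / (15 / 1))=-165 / 7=-23.57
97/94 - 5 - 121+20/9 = -103843/846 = -122.75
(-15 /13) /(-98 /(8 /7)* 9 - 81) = 20 /14781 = 0.00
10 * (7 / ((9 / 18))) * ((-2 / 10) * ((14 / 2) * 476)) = -93296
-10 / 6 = -5 / 3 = -1.67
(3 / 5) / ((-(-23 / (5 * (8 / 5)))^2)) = -192 / 2645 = -0.07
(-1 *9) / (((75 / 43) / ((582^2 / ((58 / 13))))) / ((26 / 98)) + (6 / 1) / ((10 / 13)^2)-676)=0.01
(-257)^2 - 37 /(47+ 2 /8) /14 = 87382753 /1323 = 66048.94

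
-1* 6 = -6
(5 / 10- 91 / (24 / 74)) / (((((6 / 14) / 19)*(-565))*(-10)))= -447013 / 203400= -2.20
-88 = -88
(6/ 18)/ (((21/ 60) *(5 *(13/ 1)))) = 4/ 273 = 0.01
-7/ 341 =-0.02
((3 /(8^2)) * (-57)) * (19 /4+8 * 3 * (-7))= 111663 /256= 436.18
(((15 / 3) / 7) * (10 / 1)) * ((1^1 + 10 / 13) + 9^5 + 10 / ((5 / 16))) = 38403800 / 91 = 422019.78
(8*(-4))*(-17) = 544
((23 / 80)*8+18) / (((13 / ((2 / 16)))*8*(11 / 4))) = 0.01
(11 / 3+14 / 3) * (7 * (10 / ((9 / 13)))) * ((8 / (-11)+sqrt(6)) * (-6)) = 364000 / 99-45500 * sqrt(6) / 9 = -8706.76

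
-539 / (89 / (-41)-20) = 24.31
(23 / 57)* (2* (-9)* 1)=-138 / 19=-7.26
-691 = -691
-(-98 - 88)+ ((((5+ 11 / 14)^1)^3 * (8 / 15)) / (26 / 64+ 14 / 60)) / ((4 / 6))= 45095154 / 105301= 428.25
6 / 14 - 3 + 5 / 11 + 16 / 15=-1213 / 1155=-1.05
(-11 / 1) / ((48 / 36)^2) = -99 / 16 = -6.19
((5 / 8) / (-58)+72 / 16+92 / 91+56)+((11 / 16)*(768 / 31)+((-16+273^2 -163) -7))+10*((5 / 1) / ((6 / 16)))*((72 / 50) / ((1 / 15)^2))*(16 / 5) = 278362036959 / 1308944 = 212661.53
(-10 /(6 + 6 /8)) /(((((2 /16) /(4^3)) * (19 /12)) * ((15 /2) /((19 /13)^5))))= -4270358528 /10024911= -425.97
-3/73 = -0.04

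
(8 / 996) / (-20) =-1 / 2490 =-0.00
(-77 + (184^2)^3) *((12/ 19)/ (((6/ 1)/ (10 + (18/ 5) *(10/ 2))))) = 2173176324812584/ 19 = 114377701305925.47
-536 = -536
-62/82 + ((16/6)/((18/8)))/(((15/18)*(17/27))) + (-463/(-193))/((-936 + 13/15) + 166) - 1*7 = -42682191603/7759843885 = -5.50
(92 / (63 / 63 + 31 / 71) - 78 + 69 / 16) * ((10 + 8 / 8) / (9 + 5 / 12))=-86603 / 7684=-11.27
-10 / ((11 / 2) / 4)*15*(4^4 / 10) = -2792.73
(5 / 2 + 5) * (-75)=-1125 / 2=-562.50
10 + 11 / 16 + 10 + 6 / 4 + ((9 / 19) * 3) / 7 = 47647 / 2128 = 22.39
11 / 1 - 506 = -495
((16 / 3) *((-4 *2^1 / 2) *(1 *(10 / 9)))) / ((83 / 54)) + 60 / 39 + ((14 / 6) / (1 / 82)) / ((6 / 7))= 2032891 / 9711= 209.34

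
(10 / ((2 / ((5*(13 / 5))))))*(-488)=-31720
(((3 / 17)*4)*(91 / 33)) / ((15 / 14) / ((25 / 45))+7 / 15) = 76440 / 94061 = 0.81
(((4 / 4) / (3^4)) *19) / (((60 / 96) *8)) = 19 / 405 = 0.05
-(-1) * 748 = 748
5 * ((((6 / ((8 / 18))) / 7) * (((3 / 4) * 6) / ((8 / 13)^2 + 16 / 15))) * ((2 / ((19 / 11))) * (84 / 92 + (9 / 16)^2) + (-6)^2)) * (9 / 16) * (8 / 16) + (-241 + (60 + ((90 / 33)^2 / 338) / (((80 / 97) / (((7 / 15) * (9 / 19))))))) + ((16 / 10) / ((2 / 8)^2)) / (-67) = 169345460864558170627 / 1257974284173967360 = 134.62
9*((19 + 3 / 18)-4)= 273 / 2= 136.50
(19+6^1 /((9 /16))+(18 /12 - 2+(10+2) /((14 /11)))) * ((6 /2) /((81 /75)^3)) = 25328125 /275562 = 91.91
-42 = -42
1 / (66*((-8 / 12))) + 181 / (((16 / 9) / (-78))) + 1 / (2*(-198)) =-6289589 / 792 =-7941.40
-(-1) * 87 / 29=3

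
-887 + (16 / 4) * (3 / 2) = -881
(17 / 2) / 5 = 17 / 10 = 1.70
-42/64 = -21/32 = -0.66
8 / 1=8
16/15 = 1.07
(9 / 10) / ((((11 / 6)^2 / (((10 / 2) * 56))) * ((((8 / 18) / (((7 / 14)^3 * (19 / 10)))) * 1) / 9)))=872613 / 2420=360.58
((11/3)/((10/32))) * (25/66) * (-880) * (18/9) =-7822.22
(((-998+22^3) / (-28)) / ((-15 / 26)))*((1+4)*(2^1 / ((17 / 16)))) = 2007200 / 357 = 5622.41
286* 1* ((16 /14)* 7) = 2288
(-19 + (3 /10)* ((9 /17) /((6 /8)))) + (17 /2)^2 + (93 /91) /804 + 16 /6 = 87266813 /1554735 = 56.13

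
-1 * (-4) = 4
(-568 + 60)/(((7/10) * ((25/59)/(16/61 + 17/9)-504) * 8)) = 44246165/245731437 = 0.18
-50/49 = -1.02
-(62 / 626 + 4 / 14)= -0.38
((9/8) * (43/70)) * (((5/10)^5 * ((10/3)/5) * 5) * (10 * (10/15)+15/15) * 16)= 989/112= 8.83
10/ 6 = 5/ 3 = 1.67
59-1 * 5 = 54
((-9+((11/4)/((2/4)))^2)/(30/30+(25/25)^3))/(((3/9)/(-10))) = -1275/4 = -318.75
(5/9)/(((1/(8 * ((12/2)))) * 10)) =8/3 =2.67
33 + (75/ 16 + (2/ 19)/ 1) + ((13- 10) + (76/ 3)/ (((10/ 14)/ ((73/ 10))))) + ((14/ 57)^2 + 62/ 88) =4295317469/ 14295600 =300.46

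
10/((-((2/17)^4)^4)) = -243305959378334342405/32768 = -7425108623606394.73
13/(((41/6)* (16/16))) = 78/41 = 1.90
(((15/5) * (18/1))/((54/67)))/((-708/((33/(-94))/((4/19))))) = 14003/88736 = 0.16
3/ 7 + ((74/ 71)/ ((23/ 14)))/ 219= 1080133/ 2503389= 0.43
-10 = -10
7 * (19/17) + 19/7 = 1254/119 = 10.54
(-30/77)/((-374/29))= 435/14399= 0.03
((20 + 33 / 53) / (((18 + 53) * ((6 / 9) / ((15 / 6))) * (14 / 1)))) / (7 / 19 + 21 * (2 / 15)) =1557525 / 63429128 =0.02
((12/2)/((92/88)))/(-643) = -132/14789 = -0.01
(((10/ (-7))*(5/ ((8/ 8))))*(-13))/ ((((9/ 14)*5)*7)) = 260/ 63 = 4.13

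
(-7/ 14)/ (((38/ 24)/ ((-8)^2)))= -384/ 19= -20.21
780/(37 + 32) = 260/23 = 11.30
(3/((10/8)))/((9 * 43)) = 4/645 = 0.01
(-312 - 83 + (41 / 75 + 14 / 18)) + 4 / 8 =-176929 / 450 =-393.18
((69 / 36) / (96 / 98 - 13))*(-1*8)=2254 / 1767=1.28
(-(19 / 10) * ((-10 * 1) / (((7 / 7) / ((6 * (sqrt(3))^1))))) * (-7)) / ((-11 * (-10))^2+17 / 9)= -7182 * sqrt(3) / 108917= -0.11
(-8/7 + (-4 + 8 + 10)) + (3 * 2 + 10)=202/7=28.86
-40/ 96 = -5/ 12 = -0.42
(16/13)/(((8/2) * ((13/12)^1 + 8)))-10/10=-1369/1417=-0.97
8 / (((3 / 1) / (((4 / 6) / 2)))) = 8 / 9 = 0.89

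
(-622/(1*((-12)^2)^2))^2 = 96721/107495424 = 0.00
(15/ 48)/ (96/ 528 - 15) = -55/ 2608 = -0.02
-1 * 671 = -671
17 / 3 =5.67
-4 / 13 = -0.31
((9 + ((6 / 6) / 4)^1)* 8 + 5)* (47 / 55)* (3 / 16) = 11139 / 880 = 12.66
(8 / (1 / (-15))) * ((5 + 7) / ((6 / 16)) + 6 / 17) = -66000 / 17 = -3882.35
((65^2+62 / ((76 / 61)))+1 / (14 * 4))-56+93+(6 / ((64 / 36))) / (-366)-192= 534779337 / 129808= 4119.77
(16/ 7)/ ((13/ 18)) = 288/ 91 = 3.16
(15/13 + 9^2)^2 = 1140624/169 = 6749.25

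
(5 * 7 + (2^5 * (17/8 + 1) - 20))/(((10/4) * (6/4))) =92/3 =30.67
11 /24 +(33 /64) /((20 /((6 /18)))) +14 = 55553 /3840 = 14.47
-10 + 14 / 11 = -96 / 11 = -8.73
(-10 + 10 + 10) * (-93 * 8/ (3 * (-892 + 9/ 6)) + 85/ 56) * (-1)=-895805/ 49868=-17.96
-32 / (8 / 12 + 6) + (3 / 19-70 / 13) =-12383 / 1235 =-10.03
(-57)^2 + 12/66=35741/11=3249.18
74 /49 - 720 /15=-2278 /49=-46.49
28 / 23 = 1.22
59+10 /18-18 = 374 /9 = 41.56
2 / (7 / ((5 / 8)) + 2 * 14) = 5 / 98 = 0.05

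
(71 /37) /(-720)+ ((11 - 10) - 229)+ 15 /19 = -115006229 /506160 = -227.21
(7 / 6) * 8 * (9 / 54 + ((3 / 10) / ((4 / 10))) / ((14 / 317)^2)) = 904793 / 252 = 3590.45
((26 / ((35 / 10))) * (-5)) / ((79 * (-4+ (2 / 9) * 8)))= 117 / 553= 0.21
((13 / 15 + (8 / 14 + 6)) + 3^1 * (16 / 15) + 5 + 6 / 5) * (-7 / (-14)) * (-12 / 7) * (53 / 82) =-93704 / 10045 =-9.33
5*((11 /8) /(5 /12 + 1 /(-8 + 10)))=15 /2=7.50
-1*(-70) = 70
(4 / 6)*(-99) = -66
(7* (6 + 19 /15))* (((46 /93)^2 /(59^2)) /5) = 1614508 /2258037675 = 0.00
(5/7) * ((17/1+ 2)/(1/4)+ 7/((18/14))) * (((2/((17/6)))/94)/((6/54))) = 21990/5593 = 3.93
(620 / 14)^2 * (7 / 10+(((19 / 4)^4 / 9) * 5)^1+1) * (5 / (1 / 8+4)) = 676360.17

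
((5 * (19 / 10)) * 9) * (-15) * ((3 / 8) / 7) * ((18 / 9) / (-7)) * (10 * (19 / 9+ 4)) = 235125 / 196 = 1199.62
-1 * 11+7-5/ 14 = -61/ 14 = -4.36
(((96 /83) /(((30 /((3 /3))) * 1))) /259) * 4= 64 /107485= 0.00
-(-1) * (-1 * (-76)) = 76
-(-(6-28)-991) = 969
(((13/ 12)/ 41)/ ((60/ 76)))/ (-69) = -247/ 509220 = -0.00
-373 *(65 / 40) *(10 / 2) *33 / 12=-266695 / 32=-8334.22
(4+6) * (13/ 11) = 130/ 11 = 11.82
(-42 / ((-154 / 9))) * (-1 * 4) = -9.82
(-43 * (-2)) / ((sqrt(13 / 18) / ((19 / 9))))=1634 * sqrt(26) / 39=213.64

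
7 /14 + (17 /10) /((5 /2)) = 59 /50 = 1.18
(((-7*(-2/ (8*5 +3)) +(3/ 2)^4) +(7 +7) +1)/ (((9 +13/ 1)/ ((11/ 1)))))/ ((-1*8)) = -14027/ 11008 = -1.27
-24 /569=-0.04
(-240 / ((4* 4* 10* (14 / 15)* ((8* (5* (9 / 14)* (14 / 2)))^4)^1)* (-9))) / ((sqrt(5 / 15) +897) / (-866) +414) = 433* sqrt(3) / 1127794326859444608000 +51617497 / 125310480762160512000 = 0.00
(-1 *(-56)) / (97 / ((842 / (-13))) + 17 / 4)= 20.35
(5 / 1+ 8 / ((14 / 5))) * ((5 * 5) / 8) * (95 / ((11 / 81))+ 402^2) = 223167375 / 56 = 3985131.70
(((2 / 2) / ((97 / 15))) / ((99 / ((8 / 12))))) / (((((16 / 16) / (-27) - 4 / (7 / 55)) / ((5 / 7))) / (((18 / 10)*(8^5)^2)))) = -289910292480 / 6345449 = -45687.91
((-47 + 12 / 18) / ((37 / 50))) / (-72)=3475 / 3996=0.87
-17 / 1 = -17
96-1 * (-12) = 108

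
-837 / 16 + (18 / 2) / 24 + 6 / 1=-735 / 16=-45.94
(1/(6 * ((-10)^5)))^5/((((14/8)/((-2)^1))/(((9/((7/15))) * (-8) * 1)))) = -1/441000000000000000000000000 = -0.00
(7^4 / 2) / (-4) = -2401 / 8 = -300.12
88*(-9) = -792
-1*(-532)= 532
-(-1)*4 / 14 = 2 / 7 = 0.29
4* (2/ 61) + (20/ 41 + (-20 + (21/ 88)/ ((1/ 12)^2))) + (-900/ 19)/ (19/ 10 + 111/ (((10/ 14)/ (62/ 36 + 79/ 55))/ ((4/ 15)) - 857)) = -99601028209294/ 8459448754031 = -11.77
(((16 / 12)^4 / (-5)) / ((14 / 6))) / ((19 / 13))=-3328 / 17955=-0.19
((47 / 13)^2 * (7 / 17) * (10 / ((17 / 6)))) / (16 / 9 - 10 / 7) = 29225070 / 537251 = 54.40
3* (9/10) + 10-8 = 47/10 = 4.70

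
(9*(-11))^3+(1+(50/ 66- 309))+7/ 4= -128119793/ 132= -970604.49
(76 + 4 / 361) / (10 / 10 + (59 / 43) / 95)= 52675 / 703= 74.93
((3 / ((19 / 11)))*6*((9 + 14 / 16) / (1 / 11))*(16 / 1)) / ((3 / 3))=344124 / 19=18111.79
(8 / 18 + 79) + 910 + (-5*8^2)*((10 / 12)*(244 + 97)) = -809495 / 9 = -89943.89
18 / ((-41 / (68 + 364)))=-7776 / 41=-189.66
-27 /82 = -0.33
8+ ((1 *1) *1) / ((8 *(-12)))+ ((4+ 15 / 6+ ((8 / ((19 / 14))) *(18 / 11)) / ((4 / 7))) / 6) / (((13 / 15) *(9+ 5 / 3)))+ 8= 17122165 / 1043328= 16.41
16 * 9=144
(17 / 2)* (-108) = -918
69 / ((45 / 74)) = 1702 / 15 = 113.47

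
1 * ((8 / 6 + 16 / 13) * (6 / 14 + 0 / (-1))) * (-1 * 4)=-400 / 91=-4.40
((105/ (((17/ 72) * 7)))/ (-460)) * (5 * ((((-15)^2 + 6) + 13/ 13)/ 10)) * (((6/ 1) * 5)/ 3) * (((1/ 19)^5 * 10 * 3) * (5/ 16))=-587250/ 968154709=-0.00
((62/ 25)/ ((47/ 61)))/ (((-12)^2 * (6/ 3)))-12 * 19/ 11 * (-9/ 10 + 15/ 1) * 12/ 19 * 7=-2404784959/ 1861200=-1292.06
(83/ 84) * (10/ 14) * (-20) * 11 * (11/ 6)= -284.67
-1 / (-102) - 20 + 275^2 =7711711 / 102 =75605.01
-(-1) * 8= 8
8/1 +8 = 16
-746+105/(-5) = -767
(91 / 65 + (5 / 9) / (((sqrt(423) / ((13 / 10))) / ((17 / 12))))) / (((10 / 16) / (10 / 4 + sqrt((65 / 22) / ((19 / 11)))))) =(sqrt(2470) + 95) * (1105 * sqrt(47) + 213192) / 3616650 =8.83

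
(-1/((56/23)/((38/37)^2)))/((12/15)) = -41515/76664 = -0.54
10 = 10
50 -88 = -38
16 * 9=144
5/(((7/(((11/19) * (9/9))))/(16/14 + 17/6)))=9185/5586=1.64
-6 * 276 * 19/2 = -15732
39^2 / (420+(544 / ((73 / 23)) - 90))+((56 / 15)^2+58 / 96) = 1157935051 / 65883600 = 17.58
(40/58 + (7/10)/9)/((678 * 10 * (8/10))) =2003/14156640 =0.00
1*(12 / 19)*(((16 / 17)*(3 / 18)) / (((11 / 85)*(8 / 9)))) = 180 / 209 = 0.86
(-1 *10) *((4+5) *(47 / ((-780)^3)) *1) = 47 / 5272800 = 0.00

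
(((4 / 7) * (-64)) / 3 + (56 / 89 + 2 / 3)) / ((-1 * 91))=0.12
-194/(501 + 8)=-194/509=-0.38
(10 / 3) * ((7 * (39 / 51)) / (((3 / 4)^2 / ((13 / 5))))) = 37856 / 459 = 82.47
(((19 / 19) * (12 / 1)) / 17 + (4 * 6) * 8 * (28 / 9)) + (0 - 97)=25553 / 51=501.04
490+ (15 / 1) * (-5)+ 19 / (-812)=336961 / 812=414.98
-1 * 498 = -498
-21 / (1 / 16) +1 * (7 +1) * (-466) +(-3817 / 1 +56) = -7825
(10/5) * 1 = 2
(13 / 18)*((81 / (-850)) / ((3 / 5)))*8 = -78 / 85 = -0.92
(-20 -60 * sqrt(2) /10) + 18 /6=-17 -6 * sqrt(2)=-25.49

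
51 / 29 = 1.76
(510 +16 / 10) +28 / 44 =28173 / 55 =512.24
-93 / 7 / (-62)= 3 / 14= 0.21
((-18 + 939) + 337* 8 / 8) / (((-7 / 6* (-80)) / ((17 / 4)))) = 32079 / 560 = 57.28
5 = 5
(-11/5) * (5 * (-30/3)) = 110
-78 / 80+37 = 1441 / 40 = 36.02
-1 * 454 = -454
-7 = -7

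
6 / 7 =0.86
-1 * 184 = -184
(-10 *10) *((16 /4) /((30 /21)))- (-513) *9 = 4337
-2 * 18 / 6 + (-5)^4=619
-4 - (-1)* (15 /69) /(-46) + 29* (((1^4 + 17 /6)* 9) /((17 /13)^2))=88833454 /152881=581.06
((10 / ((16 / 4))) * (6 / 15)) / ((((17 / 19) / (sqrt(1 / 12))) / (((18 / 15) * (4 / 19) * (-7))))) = -0.57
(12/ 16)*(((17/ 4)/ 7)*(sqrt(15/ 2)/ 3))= 0.42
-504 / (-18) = 28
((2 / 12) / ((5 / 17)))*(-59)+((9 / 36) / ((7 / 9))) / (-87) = -407263 / 12180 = -33.44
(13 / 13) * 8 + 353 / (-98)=431 / 98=4.40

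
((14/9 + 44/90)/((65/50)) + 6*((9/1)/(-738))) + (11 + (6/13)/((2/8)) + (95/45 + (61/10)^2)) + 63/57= 499208503/9114300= 54.77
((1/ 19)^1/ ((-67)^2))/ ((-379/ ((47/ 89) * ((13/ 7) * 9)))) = -5499/ 20138655047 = -0.00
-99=-99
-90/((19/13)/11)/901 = -12870/17119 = -0.75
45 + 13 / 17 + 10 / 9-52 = -784 / 153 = -5.12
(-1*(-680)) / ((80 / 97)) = 1649 / 2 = 824.50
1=1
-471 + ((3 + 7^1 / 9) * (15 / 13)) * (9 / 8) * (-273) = -7239 / 4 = -1809.75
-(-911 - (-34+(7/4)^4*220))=188183/64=2940.36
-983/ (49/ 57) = -56031/ 49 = -1143.49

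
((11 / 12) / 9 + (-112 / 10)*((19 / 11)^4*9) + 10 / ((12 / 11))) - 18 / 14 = -49213636529 / 55342980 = -889.25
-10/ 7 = -1.43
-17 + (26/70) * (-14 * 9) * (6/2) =-787/5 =-157.40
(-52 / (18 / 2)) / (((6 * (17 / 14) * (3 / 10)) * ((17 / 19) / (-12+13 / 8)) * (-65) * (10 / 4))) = -22078 / 117045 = -0.19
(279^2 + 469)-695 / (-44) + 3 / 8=78326.17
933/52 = 17.94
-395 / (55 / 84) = -6636 / 11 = -603.27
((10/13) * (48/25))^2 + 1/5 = 10061/4225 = 2.38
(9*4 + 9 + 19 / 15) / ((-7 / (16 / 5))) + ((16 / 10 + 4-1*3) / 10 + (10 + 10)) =-187 / 210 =-0.89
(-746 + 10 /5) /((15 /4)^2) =-3968 /75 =-52.91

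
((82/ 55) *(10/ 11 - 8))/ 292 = -1599/ 44165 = -0.04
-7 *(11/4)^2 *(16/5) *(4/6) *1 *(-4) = 6776/15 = 451.73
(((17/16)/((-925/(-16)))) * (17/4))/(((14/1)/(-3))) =-867/51800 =-0.02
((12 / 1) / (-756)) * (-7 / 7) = 1 / 63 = 0.02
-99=-99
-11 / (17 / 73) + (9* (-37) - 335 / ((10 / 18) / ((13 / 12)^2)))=-295915 / 272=-1087.92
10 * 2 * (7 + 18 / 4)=230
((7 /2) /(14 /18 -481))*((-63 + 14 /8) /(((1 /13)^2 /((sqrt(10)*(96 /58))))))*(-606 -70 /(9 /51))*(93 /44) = -182429105040*sqrt(10) /689359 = -836852.04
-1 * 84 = -84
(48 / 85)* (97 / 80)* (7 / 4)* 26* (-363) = -11308.94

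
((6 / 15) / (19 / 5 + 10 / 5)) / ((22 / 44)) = 4 / 29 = 0.14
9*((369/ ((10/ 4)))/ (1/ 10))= 13284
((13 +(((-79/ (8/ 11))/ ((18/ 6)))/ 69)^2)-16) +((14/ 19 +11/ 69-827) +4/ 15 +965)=35545168007/ 260521920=136.44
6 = 6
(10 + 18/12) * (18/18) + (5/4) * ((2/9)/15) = 311/27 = 11.52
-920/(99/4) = -3680/99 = -37.17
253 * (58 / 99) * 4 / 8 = 667 / 9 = 74.11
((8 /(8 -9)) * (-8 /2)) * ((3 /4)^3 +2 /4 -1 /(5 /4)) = 39 /10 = 3.90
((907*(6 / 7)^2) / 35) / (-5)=-32652 / 8575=-3.81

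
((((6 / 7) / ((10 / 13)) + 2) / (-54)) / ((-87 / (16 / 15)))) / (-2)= -436 / 1233225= -0.00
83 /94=0.88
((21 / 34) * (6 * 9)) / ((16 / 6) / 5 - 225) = -1215 / 8177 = -0.15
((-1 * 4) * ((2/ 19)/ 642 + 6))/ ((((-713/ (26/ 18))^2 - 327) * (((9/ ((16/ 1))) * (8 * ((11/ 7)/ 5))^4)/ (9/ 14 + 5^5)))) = -58016293868771875/ 4230217456076544768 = -0.01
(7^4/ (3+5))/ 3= 2401/ 24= 100.04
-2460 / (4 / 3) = -1845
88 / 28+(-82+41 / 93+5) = -47794 / 651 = -73.42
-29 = -29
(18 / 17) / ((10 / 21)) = 189 / 85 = 2.22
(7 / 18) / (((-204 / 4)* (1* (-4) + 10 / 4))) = 7 / 1377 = 0.01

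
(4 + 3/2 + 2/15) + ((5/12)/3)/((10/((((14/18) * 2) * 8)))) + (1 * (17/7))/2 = 19903/2835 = 7.02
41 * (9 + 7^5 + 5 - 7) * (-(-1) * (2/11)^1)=1378748/11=125340.73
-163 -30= -193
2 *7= 14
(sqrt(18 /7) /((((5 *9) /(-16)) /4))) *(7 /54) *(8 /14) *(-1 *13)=2.20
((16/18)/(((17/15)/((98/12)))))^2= 960400/23409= 41.03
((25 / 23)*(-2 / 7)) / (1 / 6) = -300 / 161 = -1.86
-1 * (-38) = 38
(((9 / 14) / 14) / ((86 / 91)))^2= 13689 / 5798464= 0.00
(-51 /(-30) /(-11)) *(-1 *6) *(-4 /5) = -204 /275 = -0.74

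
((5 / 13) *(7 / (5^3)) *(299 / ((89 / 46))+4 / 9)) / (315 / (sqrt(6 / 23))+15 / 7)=0.01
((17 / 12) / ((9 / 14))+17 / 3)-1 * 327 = -17233 / 54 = -319.13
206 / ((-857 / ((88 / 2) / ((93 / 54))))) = -163152 / 26567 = -6.14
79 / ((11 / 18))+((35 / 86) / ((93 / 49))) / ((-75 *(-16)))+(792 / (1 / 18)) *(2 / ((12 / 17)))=855595331453 / 21114720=40521.27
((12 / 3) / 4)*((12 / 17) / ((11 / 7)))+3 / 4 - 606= -452391 / 748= -604.80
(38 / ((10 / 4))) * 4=304 / 5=60.80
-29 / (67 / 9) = -261 / 67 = -3.90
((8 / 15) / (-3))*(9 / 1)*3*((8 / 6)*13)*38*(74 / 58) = -584896 / 145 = -4033.77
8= 8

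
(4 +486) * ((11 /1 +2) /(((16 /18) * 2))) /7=4095 /8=511.88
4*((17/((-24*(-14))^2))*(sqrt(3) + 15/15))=17/28224 + 17*sqrt(3)/28224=0.00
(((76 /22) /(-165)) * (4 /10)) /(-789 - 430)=76 /11062425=0.00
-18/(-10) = 9/5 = 1.80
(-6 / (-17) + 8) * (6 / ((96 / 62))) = 2201 / 68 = 32.37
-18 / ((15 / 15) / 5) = -90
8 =8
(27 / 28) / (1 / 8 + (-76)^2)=18 / 107821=0.00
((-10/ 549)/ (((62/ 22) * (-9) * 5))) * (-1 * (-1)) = 22/ 153171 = 0.00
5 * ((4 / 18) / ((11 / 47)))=4.75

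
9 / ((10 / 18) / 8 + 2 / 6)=648 / 29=22.34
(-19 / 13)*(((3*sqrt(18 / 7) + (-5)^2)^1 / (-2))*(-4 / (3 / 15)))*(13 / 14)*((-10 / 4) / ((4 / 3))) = 12825*sqrt(14) / 392 + 35625 / 56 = 758.58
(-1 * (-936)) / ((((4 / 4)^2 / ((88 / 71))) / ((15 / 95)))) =247104 / 1349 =183.18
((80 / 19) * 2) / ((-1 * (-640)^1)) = 1 / 76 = 0.01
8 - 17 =-9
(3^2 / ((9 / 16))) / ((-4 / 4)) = -16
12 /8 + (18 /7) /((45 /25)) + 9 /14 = 25 /7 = 3.57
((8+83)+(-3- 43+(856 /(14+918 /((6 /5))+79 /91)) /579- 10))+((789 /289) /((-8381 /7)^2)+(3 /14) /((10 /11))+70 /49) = 535222556829842149393 /14597171238000744540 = 36.67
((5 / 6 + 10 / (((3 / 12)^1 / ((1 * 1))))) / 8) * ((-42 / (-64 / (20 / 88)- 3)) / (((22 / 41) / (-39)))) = -13711425 / 250448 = -54.75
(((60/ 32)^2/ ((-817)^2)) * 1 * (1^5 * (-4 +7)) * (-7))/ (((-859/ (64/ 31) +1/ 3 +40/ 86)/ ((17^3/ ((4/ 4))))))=69641775/ 53221366127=0.00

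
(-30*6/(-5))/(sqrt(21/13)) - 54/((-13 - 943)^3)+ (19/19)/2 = 218430731/436861408+ 12*sqrt(273)/7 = 28.82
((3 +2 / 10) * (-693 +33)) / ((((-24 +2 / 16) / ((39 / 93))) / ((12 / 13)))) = 202752 / 5921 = 34.24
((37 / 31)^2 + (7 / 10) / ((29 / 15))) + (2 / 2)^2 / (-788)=39207833 / 21960772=1.79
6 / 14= 3 / 7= 0.43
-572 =-572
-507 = -507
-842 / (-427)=842 / 427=1.97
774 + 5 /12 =9293 /12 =774.42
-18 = -18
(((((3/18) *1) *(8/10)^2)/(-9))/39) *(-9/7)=8/20475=0.00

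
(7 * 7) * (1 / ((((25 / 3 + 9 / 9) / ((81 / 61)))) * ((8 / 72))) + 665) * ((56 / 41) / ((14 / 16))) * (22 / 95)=2804049248 / 237595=11801.80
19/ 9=2.11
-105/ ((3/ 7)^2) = -1715/ 3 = -571.67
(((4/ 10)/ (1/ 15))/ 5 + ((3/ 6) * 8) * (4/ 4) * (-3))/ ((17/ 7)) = -378/ 85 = -4.45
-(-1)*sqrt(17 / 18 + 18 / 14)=sqrt(3934) / 42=1.49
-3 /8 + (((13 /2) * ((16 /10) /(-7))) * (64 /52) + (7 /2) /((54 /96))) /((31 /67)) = 712529 /78120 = 9.12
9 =9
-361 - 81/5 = -377.20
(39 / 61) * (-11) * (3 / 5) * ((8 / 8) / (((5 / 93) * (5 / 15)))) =-359073 / 1525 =-235.46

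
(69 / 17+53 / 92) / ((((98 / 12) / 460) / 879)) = 191156130 / 833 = 229479.15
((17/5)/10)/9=17/450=0.04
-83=-83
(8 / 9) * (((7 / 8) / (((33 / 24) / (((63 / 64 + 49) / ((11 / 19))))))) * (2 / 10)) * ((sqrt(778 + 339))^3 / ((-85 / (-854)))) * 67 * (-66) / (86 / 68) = -13596331095151 * sqrt(1117) / 35475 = -12809315253.49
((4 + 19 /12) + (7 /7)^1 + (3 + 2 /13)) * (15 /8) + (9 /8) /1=8063 /416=19.38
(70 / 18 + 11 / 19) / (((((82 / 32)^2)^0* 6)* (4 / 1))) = 191 / 1026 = 0.19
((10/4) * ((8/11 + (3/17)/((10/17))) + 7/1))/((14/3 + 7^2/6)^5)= 1716552/29774625727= 0.00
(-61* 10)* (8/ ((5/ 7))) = -6832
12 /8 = 3 /2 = 1.50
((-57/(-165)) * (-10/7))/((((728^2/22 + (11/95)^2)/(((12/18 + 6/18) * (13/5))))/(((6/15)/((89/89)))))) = -356668/16740878917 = -0.00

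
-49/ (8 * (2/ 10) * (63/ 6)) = -35/ 12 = -2.92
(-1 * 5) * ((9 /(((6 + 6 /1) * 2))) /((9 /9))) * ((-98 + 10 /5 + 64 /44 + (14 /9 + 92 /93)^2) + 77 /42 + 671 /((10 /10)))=-1096.43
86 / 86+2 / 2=2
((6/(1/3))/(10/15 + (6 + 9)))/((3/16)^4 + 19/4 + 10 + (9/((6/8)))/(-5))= 17694720/190220891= 0.09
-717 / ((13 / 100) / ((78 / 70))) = -43020 / 7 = -6145.71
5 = 5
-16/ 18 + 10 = 82/ 9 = 9.11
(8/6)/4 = 0.33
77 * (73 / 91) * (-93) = -74679 / 13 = -5744.54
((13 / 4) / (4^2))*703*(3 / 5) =27417 / 320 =85.68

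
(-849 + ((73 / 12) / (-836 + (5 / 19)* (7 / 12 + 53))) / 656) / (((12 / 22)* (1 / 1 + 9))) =-1148041492169 / 7375788480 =-155.65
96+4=100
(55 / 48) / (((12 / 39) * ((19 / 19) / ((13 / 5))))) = 1859 / 192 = 9.68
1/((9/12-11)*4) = -1/41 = -0.02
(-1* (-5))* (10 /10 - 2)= -5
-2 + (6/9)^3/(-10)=-274/135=-2.03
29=29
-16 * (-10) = 160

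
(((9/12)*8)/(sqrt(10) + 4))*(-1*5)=-20 + 5*sqrt(10)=-4.19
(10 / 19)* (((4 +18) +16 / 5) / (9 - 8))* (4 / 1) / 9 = 5.89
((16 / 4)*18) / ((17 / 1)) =72 / 17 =4.24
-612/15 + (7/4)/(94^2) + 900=151837859/176720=859.20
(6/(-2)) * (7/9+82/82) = -16/3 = -5.33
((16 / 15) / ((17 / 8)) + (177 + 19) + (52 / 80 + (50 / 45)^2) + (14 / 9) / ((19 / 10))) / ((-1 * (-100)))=20847227 / 10465200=1.99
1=1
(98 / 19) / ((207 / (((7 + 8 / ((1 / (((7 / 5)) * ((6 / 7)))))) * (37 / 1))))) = 300958 / 19665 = 15.30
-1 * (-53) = 53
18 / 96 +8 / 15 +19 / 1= 4733 / 240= 19.72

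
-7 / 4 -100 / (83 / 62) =-25381 / 332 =-76.45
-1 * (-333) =333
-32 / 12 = -8 / 3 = -2.67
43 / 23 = 1.87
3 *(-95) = -285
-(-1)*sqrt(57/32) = sqrt(114)/8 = 1.33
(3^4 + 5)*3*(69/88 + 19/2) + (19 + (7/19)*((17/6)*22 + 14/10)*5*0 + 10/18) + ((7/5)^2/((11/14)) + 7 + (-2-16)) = 2397911/900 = 2664.35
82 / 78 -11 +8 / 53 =-9.80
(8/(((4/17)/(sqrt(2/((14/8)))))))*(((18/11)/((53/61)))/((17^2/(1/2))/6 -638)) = -223992*sqrt(14)/6631625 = -0.13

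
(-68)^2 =4624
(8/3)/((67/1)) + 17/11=3505/2211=1.59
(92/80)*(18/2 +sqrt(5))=12.92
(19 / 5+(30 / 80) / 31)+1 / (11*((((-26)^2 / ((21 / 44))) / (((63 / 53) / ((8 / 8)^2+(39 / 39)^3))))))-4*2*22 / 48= 2345951903 / 16126899360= 0.15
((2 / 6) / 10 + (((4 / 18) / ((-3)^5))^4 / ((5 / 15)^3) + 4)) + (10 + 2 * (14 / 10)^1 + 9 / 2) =18075490334800 / 847288609443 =21.33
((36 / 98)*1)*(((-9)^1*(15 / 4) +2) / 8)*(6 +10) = -1143 / 49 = -23.33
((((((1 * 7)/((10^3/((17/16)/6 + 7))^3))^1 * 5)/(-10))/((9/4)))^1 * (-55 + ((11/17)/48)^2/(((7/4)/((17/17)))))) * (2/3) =20962250255629111/994117681152000000000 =0.00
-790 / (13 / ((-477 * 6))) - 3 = 173918.54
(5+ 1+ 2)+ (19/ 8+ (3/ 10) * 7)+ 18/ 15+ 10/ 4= 647/ 40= 16.18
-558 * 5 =-2790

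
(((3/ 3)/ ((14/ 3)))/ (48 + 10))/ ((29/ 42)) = 9/ 1682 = 0.01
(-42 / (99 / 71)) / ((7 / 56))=-7952 / 33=-240.97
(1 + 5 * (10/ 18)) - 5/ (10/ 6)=7/ 9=0.78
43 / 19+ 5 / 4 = 267 / 76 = 3.51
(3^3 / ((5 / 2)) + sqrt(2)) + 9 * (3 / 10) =sqrt(2) + 27 / 2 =14.91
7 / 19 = 0.37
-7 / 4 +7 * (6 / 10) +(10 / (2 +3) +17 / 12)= 88 / 15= 5.87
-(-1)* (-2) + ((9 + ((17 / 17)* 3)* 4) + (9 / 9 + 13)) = 33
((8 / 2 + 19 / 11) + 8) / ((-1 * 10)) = -151 / 110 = -1.37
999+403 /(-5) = 4592 /5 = 918.40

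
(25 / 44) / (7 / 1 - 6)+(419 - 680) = -11459 / 44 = -260.43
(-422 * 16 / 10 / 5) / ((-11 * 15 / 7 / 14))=330848 / 4125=80.21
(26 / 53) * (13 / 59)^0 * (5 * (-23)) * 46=-137540 / 53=-2595.09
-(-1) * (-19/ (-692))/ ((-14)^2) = 19/ 135632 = 0.00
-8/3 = -2.67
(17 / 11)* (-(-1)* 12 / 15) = 68 / 55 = 1.24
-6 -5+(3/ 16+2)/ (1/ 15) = 349/ 16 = 21.81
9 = 9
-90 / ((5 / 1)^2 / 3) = -54 / 5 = -10.80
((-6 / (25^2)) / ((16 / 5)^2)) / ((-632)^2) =-3 / 1278156800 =-0.00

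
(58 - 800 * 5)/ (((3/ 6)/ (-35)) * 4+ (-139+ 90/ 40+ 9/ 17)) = 9381960/ 324341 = 28.93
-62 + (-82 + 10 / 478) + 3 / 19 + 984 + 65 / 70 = 841.11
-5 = -5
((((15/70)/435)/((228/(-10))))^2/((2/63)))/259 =1/17613715616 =0.00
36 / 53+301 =15989 / 53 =301.68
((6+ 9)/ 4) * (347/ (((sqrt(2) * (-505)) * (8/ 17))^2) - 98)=-9596799951/ 26114560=-367.49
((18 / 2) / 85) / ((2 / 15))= 27 / 34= 0.79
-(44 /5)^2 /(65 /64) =-123904 /1625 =-76.25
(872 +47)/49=919/49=18.76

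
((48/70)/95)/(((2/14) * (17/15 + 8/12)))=8/285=0.03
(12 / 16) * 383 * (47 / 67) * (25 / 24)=450025 / 2144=209.90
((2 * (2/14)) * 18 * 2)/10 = 36/35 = 1.03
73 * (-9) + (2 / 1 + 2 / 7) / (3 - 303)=-344929 / 525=-657.01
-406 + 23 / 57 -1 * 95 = -28534 / 57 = -500.60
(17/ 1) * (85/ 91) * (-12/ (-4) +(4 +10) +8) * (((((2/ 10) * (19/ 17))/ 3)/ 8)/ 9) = 8075/ 19656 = 0.41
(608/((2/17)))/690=2584/345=7.49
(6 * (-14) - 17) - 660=-761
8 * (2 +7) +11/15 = 1091/15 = 72.73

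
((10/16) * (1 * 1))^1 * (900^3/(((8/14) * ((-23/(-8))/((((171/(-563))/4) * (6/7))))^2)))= 479625502500000/1173736207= 408631.43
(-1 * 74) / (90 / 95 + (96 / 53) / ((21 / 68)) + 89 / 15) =-7824390 / 1347691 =-5.81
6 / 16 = 3 / 8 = 0.38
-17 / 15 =-1.13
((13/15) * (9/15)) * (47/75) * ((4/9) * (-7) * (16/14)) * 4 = -78208/16875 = -4.63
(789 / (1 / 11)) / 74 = 8679 / 74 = 117.28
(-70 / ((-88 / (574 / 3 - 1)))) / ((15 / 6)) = 3997 / 66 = 60.56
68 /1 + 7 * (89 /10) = 1303 /10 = 130.30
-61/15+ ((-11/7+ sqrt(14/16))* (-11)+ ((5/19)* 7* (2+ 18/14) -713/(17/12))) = -16415621/33915 -11* sqrt(14)/4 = -494.31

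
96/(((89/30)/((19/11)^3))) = 19753920/118459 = 166.76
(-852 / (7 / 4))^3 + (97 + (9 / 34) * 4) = -115399590.90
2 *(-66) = -132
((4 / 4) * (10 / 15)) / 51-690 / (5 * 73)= -20968 / 11169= -1.88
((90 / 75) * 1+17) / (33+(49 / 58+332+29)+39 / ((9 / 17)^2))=142506 / 4181165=0.03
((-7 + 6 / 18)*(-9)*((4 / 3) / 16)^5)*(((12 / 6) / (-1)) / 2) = -5 / 20736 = -0.00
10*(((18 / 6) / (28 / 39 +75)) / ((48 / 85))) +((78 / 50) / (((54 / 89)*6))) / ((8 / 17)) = 102835057 / 63784800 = 1.61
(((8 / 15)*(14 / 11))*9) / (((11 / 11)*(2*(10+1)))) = 168 / 605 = 0.28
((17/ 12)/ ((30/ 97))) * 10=1649/ 36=45.81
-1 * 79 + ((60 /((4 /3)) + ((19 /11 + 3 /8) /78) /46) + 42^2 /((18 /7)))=205865273 /315744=652.00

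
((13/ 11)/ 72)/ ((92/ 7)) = 91/ 72864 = 0.00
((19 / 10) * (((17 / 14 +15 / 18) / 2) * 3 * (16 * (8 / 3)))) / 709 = 26144 / 74445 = 0.35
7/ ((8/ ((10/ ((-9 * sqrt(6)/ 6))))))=-35 * sqrt(6)/ 36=-2.38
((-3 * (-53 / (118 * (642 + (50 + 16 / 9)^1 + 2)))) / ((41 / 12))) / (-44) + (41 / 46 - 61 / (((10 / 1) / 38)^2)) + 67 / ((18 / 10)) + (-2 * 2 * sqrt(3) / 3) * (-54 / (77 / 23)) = -1453344630089477 / 1724574525300 + 1656 * sqrt(3) / 77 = -805.48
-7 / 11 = -0.64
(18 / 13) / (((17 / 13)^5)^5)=9770413866738669229888716498 / 5770627412348402378939569991057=0.00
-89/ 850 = -0.10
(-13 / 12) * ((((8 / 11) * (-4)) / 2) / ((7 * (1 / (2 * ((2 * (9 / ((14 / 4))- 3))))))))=-208 / 539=-0.39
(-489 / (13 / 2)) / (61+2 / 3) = -2934 / 2405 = -1.22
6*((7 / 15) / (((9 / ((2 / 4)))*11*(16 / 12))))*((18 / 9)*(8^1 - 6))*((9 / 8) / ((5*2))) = 21 / 4400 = 0.00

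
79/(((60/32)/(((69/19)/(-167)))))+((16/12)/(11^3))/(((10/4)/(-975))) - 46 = -998947706/21116315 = -47.31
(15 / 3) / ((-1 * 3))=-1.67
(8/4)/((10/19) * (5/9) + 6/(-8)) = -1368/313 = -4.37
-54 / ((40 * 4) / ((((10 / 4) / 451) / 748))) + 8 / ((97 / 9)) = 0.74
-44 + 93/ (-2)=-181/ 2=-90.50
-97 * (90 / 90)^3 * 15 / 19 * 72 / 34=-52380 / 323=-162.17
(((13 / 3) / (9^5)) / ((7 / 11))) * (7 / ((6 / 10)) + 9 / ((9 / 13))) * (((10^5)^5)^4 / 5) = 5689114259962199808767913000000000000000000000000000000000000000000000000000000000000000000000000.00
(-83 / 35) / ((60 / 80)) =-332 / 105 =-3.16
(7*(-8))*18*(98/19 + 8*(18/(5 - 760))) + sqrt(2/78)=-71824032/14345 + sqrt(39)/39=-5006.74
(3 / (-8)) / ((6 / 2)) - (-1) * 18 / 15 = 43 / 40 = 1.08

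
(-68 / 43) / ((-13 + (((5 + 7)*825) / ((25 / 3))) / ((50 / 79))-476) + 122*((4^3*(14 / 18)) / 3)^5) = -24393141900 / 2366803994958340901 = -0.00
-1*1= -1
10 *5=50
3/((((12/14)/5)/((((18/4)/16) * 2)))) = 315/32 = 9.84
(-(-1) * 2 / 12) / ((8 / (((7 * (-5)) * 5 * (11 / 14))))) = -275 / 96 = -2.86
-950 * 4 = -3800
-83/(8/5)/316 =-415/2528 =-0.16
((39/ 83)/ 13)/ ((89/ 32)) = 96/ 7387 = 0.01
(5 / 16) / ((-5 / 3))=-3 / 16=-0.19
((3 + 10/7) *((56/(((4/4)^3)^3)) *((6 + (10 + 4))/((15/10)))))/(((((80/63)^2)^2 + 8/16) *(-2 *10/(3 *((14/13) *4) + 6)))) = -1281408859584/1269748493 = -1009.18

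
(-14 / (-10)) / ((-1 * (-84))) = 1 / 60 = 0.02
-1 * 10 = -10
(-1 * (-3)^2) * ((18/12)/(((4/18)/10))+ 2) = -1251/2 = -625.50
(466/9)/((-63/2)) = -932/567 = -1.64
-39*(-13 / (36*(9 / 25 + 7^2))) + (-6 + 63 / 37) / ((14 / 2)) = -1260197 / 3835272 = -0.33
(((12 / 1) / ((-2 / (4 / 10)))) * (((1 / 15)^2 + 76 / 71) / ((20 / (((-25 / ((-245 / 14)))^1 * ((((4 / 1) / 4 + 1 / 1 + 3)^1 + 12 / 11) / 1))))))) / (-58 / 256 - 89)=3824896 / 304084125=0.01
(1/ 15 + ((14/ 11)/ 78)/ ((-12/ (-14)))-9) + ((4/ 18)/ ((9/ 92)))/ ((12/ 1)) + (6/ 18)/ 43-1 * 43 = -772762687/ 14942070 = -51.72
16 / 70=8 / 35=0.23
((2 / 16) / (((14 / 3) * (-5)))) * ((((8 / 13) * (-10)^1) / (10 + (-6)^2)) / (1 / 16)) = 24 / 2093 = 0.01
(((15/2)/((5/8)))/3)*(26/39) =8/3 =2.67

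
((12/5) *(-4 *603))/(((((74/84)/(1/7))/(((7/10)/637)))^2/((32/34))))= -4167936/24090464125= -0.00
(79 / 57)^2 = 6241 / 3249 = 1.92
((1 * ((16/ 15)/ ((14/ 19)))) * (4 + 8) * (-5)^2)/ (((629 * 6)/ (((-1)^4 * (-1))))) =-1520/ 13209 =-0.12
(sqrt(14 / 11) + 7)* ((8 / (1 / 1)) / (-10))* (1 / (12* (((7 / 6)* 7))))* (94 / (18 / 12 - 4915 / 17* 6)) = 6392* sqrt(154) / 158813655 + 6392 / 2062515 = 0.00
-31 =-31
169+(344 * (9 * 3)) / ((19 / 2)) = 21787 / 19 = 1146.68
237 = 237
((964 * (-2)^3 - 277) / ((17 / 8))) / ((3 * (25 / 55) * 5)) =-234344 / 425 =-551.40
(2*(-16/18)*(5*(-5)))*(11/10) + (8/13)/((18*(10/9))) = 48.92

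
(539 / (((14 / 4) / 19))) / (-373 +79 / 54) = -158004 / 20063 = -7.88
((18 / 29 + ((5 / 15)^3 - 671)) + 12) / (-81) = 515482 / 63423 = 8.13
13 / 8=1.62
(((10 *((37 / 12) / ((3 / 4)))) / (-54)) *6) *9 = -370 / 9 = -41.11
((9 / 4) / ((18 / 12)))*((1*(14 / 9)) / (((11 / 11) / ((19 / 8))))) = 133 / 24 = 5.54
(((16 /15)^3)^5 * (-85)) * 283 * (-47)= 260695151857186417672192 /87578778076171875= 2976693.19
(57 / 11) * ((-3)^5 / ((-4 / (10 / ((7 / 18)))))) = 623295 / 77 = 8094.74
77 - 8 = 69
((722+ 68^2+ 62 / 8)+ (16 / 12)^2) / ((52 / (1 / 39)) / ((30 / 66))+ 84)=963995 / 818208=1.18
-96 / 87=-32 / 29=-1.10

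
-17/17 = -1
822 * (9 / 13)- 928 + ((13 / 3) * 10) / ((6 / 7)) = -36079 / 117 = -308.37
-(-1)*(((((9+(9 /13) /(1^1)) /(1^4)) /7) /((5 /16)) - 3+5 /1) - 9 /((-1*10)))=953 /130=7.33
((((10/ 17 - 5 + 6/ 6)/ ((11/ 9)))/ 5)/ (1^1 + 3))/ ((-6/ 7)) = 609/ 3740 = 0.16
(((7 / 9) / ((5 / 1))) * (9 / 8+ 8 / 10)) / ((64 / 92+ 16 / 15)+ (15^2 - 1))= 12397 / 9346560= 0.00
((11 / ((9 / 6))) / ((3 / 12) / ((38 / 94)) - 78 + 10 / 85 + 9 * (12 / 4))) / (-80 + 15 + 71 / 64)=1819136 / 796631247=0.00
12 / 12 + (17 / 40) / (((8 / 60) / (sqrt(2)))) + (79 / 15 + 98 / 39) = 51 * sqrt(2) / 16 + 1712 / 195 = 13.29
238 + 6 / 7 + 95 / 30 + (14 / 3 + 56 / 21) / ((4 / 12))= 11089 / 42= 264.02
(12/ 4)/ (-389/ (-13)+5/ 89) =1157/ 11562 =0.10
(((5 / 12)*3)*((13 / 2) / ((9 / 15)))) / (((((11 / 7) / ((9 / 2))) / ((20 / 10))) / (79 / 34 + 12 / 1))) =3323775 / 2992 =1110.89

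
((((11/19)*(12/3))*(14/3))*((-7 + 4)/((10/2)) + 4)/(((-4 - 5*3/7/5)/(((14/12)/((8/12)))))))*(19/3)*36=-513128/155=-3310.50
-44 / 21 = -2.10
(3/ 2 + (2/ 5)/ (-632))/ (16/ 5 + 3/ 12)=103/ 237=0.43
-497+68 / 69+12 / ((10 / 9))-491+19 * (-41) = -605549 / 345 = -1755.21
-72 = -72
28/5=5.60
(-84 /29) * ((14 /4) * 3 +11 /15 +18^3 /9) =-276878 /145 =-1909.50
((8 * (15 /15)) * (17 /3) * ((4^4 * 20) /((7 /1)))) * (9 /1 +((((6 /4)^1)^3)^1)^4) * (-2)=-64407900 /7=-9201128.57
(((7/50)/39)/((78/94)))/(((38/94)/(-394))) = -3046211/722475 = -4.22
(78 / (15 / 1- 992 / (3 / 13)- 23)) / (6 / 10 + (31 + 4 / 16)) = -9 / 15827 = -0.00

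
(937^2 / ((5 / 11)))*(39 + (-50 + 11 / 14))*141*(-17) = 47290934758.41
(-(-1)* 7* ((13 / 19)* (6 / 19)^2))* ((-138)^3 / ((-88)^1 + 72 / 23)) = 6188124033 / 418399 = 14790.01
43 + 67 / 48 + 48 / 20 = 11231 / 240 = 46.80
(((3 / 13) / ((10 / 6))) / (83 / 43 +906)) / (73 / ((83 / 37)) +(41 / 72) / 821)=1898736552 / 405176066523475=0.00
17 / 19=0.89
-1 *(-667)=667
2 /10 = 1 /5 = 0.20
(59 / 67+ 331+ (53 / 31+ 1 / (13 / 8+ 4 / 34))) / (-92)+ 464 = 20848633361 / 45286908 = 460.37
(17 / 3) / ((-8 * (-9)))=0.08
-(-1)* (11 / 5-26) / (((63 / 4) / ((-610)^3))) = 3086941600 / 9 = 342993511.11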